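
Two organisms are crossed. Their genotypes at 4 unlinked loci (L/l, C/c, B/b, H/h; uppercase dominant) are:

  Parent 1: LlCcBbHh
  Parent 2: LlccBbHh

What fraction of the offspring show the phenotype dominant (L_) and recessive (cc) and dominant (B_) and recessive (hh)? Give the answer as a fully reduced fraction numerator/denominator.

LlCcBbHh gametes: LCBH×1, LCBh×1, LCbH×1, LCbh×1, LcBH×1, LcBh×1, LcbH×1, Lcbh×1, lCBH×1, lCBh×1, lCbH×1, lCbh×1, lcBH×1, lcBh×1, lcbH×1, lcbh×1
LlccBbHh gametes: LcBH×2, LcBh×2, LcbH×2, Lcbh×2, lcBH×2, lcBh×2, lcbH×2, lcbh×2
LlCcBbHh×LlccBbHh grid (16·16=256): LLCcBBHH=2 LLCcBBHh=4 LLCcBBhh=2 LLCcBbHH=4 LLCcBbHh=8 LLCcBbhh=4 LLCcbbHH=2 LLCcbbHh=4 LLCcbbhh=2 LLccBBHH=2 LLccBBHh=4 LLccBBhh=2 LLccBbHH=4 LLccBbHh=8 LLccBbhh=4 LLccbbHH=2 LLccbbHh=4 LLccbbhh=2 LlCcBBHH=4 LlCcBBHh=8 LlCcBBhh=4 LlCcBbHH=8 LlCcBbHh=16 LlCcBbhh=8 LlCcbbHH=4 LlCcbbHh=8 LlCcbbhh=4 LlccBBHH=4 LlccBBHh=8 LlccBBhh=4 LlccBbHH=8 LlccBbHh=16 LlccBbhh=8 LlccbbHH=4 LlccbbHh=8 Llccbbhh=4 llCcBBHH=2 llCcBBHh=4 llCcBBhh=2 llCcBbHH=4 llCcBbHh=8 llCcBbhh=4 llCcbbHH=2 llCcbbHh=4 llCcbbhh=2 llccBBHH=2 llccBBHh=4 llccBBhh=2 llccBbHH=4 llccBbHh=8 llccBbhh=4 llccbbHH=2 llccbbHh=4 llccbbhh=2
L_ cc B_ hh hits 18/256; gcd=2; 18÷2/256÷2 = 9/128

P(L_ cc B_ hh) = 9/128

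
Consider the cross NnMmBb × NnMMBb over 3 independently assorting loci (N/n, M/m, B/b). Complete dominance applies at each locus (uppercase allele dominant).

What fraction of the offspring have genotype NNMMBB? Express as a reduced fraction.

P(NNMMBB) = 1/32

NnMmBb gametes: NMB×1, NMb×1, NmB×1, Nmb×1, nMB×1, nMb×1, nmB×1, nmb×1
NnMMBb gametes: NMB×2, NMb×2, nMB×2, nMb×2
NnMmBb×NnMMBb grid (8·8=64): NNMMBB=2 NNMMBb=4 NNMMbb=2 NNMmBB=2 NNMmBb=4 NNMmbb=2 NnMMBB=4 NnMMBb=8 NnMMbb=4 NnMmBB=4 NnMmBb=8 NnMmbb=4 nnMMBB=2 nnMMBb=4 nnMMbb=2 nnMmBB=2 nnMmBb=4 nnMmbb=2
NNMMBB hits 2/64; gcd=2; 2÷2/64÷2 = 1/32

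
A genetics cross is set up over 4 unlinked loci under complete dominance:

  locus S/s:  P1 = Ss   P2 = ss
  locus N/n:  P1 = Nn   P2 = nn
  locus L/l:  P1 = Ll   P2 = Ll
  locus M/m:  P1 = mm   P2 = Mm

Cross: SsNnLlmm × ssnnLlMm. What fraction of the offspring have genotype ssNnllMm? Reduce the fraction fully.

P(ssNnllMm) = 1/32

SsNnLlmm gametes: SNLm×2, SNlm×2, SnLm×2, Snlm×2, sNLm×2, sNlm×2, snLm×2, snlm×2
ssnnLlMm gametes: snLM×4, snLm×4, snlM×4, snlm×4
SsNnLlmm×ssnnLlMm grid (16·16=256): SsNnLLMm=8 SsNnLLmm=8 SsNnLlMm=16 SsNnLlmm=16 SsNnllMm=8 SsNnllmm=8 SsnnLLMm=8 SsnnLLmm=8 SsnnLlMm=16 SsnnLlmm=16 SsnnllMm=8 Ssnnllmm=8 ssNnLLMm=8 ssNnLLmm=8 ssNnLlMm=16 ssNnLlmm=16 ssNnllMm=8 ssNnllmm=8 ssnnLLMm=8 ssnnLLmm=8 ssnnLlMm=16 ssnnLlmm=16 ssnnllMm=8 ssnnllmm=8
ssNnllMm hits 8/256; gcd=8; 8÷8/256÷8 = 1/32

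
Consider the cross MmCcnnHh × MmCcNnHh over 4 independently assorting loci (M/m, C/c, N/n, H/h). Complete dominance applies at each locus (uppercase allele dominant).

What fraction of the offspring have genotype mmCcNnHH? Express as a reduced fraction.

P(mmCcNnHH) = 1/64

MmCcnnHh gametes: MCnH×2, MCnh×2, McnH×2, Mcnh×2, mCnH×2, mCnh×2, mcnH×2, mcnh×2
MmCcNnHh gametes: MCNH×1, MCNh×1, MCnH×1, MCnh×1, McNH×1, McNh×1, McnH×1, Mcnh×1, mCNH×1, mCNh×1, mCnH×1, mCnh×1, mcNH×1, mcNh×1, mcnH×1, mcnh×1
MmCcnnHh×MmCcNnHh grid (16·16=256): MMCCNnHH=2 MMCCNnHh=4 MMCCNnhh=2 MMCCnnHH=2 MMCCnnHh=4 MMCCnnhh=2 MMCcNnHH=4 MMCcNnHh=8 MMCcNnhh=4 MMCcnnHH=4 MMCcnnHh=8 MMCcnnhh=4 MMccNnHH=2 MMccNnHh=4 MMccNnhh=2 MMccnnHH=2 MMccnnHh=4 MMccnnhh=2 MmCCNnHH=4 MmCCNnHh=8 MmCCNnhh=4 MmCCnnHH=4 MmCCnnHh=8 MmCCnnhh=4 MmCcNnHH=8 MmCcNnHh=16 MmCcNnhh=8 MmCcnnHH=8 MmCcnnHh=16 MmCcnnhh=8 MmccNnHH=4 MmccNnHh=8 MmccNnhh=4 MmccnnHH=4 MmccnnHh=8 Mmccnnhh=4 mmCCNnHH=2 mmCCNnHh=4 mmCCNnhh=2 mmCCnnHH=2 mmCCnnHh=4 mmCCnnhh=2 mmCcNnHH=4 mmCcNnHh=8 mmCcNnhh=4 mmCcnnHH=4 mmCcnnHh=8 mmCcnnhh=4 mmccNnHH=2 mmccNnHh=4 mmccNnhh=2 mmccnnHH=2 mmccnnHh=4 mmccnnhh=2
mmCcNnHH hits 4/256; gcd=4; 4÷4/256÷4 = 1/64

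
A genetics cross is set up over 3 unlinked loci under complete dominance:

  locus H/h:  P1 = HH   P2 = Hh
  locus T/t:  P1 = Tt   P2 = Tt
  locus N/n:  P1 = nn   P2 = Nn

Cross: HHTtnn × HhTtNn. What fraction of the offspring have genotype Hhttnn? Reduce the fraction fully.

HHTtnn gametes: HTn×4, Htn×4
HhTtNn gametes: HTN×1, HTn×1, HtN×1, Htn×1, hTN×1, hTn×1, htN×1, htn×1
HHTtnn×HhTtNn grid (8·8=64): HHTTNn=4 HHTTnn=4 HHTtNn=8 HHTtnn=8 HHttNn=4 HHttnn=4 HhTTNn=4 HhTTnn=4 HhTtNn=8 HhTtnn=8 HhttNn=4 Hhttnn=4
Hhttnn hits 4/64; gcd=4; 4÷4/64÷4 = 1/16

P(Hhttnn) = 1/16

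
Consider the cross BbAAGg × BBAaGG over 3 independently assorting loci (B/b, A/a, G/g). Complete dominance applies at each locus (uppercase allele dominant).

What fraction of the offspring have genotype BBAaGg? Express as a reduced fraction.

P(BBAaGg) = 1/8

BbAAGg gametes: BAG×2, BAg×2, bAG×2, bAg×2
BBAaGG gametes: BAG×4, BaG×4
BbAAGg×BBAaGG grid (8·8=64): BBAAGG=8 BBAAGg=8 BBAaGG=8 BBAaGg=8 BbAAGG=8 BbAAGg=8 BbAaGG=8 BbAaGg=8
BBAaGg hits 8/64; gcd=8; 8÷8/64÷8 = 1/8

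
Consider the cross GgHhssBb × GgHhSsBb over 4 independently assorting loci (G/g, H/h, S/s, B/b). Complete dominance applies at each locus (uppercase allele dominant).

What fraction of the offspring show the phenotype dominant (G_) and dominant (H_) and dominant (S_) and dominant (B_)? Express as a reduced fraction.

P(G_ H_ S_ B_) = 27/128

GgHhssBb gametes: GHsB×2, GHsb×2, GhsB×2, Ghsb×2, gHsB×2, gHsb×2, ghsB×2, ghsb×2
GgHhSsBb gametes: GHSB×1, GHSb×1, GHsB×1, GHsb×1, GhSB×1, GhSb×1, GhsB×1, Ghsb×1, gHSB×1, gHSb×1, gHsB×1, gHsb×1, ghSB×1, ghSb×1, ghsB×1, ghsb×1
GgHhssBb×GgHhSsBb grid (16·16=256): GGHHSsBB=2 GGHHSsBb=4 GGHHSsbb=2 GGHHssBB=2 GGHHssBb=4 GGHHssbb=2 GGHhSsBB=4 GGHhSsBb=8 GGHhSsbb=4 GGHhssBB=4 GGHhssBb=8 GGHhssbb=4 GGhhSsBB=2 GGhhSsBb=4 GGhhSsbb=2 GGhhssBB=2 GGhhssBb=4 GGhhssbb=2 GgHHSsBB=4 GgHHSsBb=8 GgHHSsbb=4 GgHHssBB=4 GgHHssBb=8 GgHHssbb=4 GgHhSsBB=8 GgHhSsBb=16 GgHhSsbb=8 GgHhssBB=8 GgHhssBb=16 GgHhssbb=8 GghhSsBB=4 GghhSsBb=8 GghhSsbb=4 GghhssBB=4 GghhssBb=8 Gghhssbb=4 ggHHSsBB=2 ggHHSsBb=4 ggHHSsbb=2 ggHHssBB=2 ggHHssBb=4 ggHHssbb=2 ggHhSsBB=4 ggHhSsBb=8 ggHhSsbb=4 ggHhssBB=4 ggHhssBb=8 ggHhssbb=4 gghhSsBB=2 gghhSsBb=4 gghhSsbb=2 gghhssBB=2 gghhssBb=4 gghhssbb=2
G_ H_ S_ B_ hits 54/256; gcd=2; 54÷2/256÷2 = 27/128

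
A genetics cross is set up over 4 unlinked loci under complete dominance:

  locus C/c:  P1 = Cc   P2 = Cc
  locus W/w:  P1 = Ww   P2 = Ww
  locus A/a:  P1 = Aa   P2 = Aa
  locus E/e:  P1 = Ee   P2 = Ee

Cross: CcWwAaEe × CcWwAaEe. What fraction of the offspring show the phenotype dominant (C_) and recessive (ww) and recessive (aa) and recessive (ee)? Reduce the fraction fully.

CcWwAaEe gametes: CWAE×1, CWAe×1, CWaE×1, CWae×1, CwAE×1, CwAe×1, CwaE×1, Cwae×1, cWAE×1, cWAe×1, cWaE×1, cWae×1, cwAE×1, cwAe×1, cwaE×1, cwae×1
CcWwAaEe gametes: CWAE×1, CWAe×1, CWaE×1, CWae×1, CwAE×1, CwAe×1, CwaE×1, Cwae×1, cWAE×1, cWAe×1, cWaE×1, cWae×1, cwAE×1, cwAe×1, cwaE×1, cwae×1
CcWwAaEe×CcWwAaEe grid (16·16=256): CCWWAAEE=1 CCWWAAEe=2 CCWWAAee=1 CCWWAaEE=2 CCWWAaEe=4 CCWWAaee=2 CCWWaaEE=1 CCWWaaEe=2 CCWWaaee=1 CCWwAAEE=2 CCWwAAEe=4 CCWwAAee=2 CCWwAaEE=4 CCWwAaEe=8 CCWwAaee=4 CCWwaaEE=2 CCWwaaEe=4 CCWwaaee=2 CCwwAAEE=1 CCwwAAEe=2 CCwwAAee=1 CCwwAaEE=2 CCwwAaEe=4 CCwwAaee=2 CCwwaaEE=1 CCwwaaEe=2 CCwwaaee=1 CcWWAAEE=2 CcWWAAEe=4 CcWWAAee=2 CcWWAaEE=4 CcWWAaEe=8 CcWWAaee=4 CcWWaaEE=2 CcWWaaEe=4 CcWWaaee=2 CcWwAAEE=4 CcWwAAEe=8 CcWwAAee=4 CcWwAaEE=8 CcWwAaEe=16 CcWwAaee=8 CcWwaaEE=4 CcWwaaEe=8 CcWwaaee=4 CcwwAAEE=2 CcwwAAEe=4 CcwwAAee=2 CcwwAaEE=4 CcwwAaEe=8 CcwwAaee=4 CcwwaaEE=2 CcwwaaEe=4 Ccwwaaee=2 ccWWAAEE=1 ccWWAAEe=2 ccWWAAee=1 ccWWAaEE=2 ccWWAaEe=4 ccWWAaee=2 ccWWaaEE=1 ccWWaaEe=2 ccWWaaee=1 ccWwAAEE=2 ccWwAAEe=4 ccWwAAee=2 ccWwAaEE=4 ccWwAaEe=8 ccWwAaee=4 ccWwaaEE=2 ccWwaaEe=4 ccWwaaee=2 ccwwAAEE=1 ccwwAAEe=2 ccwwAAee=1 ccwwAaEE=2 ccwwAaEe=4 ccwwAaee=2 ccwwaaEE=1 ccwwaaEe=2 ccwwaaee=1
C_ ww aa ee hits 3/256; gcd=1; 3÷1/256÷1 = 3/256

P(C_ ww aa ee) = 3/256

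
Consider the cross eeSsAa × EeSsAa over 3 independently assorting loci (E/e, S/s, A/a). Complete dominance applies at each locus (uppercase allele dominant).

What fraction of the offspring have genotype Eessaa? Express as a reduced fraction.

P(Eessaa) = 1/32

eeSsAa gametes: eSA×2, eSa×2, esA×2, esa×2
EeSsAa gametes: ESA×1, ESa×1, EsA×1, Esa×1, eSA×1, eSa×1, esA×1, esa×1
eeSsAa×EeSsAa grid (8·8=64): EeSSAA=2 EeSSAa=4 EeSSaa=2 EeSsAA=4 EeSsAa=8 EeSsaa=4 EessAA=2 EessAa=4 Eessaa=2 eeSSAA=2 eeSSAa=4 eeSSaa=2 eeSsAA=4 eeSsAa=8 eeSsaa=4 eessAA=2 eessAa=4 eessaa=2
Eessaa hits 2/64; gcd=2; 2÷2/64÷2 = 1/32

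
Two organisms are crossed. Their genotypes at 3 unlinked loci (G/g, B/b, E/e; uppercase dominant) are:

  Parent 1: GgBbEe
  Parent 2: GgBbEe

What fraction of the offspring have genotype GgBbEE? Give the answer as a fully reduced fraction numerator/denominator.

GgBbEe gametes: GBE×1, GBe×1, GbE×1, Gbe×1, gBE×1, gBe×1, gbE×1, gbe×1
GgBbEe gametes: GBE×1, GBe×1, GbE×1, Gbe×1, gBE×1, gBe×1, gbE×1, gbe×1
GgBbEe×GgBbEe grid (8·8=64): GGBBEE=1 GGBBEe=2 GGBBee=1 GGBbEE=2 GGBbEe=4 GGBbee=2 GGbbEE=1 GGbbEe=2 GGbbee=1 GgBBEE=2 GgBBEe=4 GgBBee=2 GgBbEE=4 GgBbEe=8 GgBbee=4 GgbbEE=2 GgbbEe=4 Ggbbee=2 ggBBEE=1 ggBBEe=2 ggBBee=1 ggBbEE=2 ggBbEe=4 ggBbee=2 ggbbEE=1 ggbbEe=2 ggbbee=1
GgBbEE hits 4/64; gcd=4; 4÷4/64÷4 = 1/16

P(GgBbEE) = 1/16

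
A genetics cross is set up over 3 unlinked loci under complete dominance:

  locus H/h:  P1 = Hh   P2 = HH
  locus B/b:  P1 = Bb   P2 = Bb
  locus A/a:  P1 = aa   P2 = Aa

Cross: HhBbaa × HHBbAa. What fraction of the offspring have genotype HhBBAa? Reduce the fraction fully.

P(HhBBAa) = 1/16

HhBbaa gametes: HBa×2, Hba×2, hBa×2, hba×2
HHBbAa gametes: HBA×2, HBa×2, HbA×2, Hba×2
HhBbaa×HHBbAa grid (8·8=64): HHBBAa=4 HHBBaa=4 HHBbAa=8 HHBbaa=8 HHbbAa=4 HHbbaa=4 HhBBAa=4 HhBBaa=4 HhBbAa=8 HhBbaa=8 HhbbAa=4 Hhbbaa=4
HhBBAa hits 4/64; gcd=4; 4÷4/64÷4 = 1/16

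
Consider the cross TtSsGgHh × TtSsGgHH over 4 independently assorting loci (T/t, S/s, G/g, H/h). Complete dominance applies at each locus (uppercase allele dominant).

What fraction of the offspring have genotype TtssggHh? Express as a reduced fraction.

TtSsGgHh gametes: TSGH×1, TSGh×1, TSgH×1, TSgh×1, TsGH×1, TsGh×1, TsgH×1, Tsgh×1, tSGH×1, tSGh×1, tSgH×1, tSgh×1, tsGH×1, tsGh×1, tsgH×1, tsgh×1
TtSsGgHH gametes: TSGH×2, TSgH×2, TsGH×2, TsgH×2, tSGH×2, tSgH×2, tsGH×2, tsgH×2
TtSsGgHh×TtSsGgHH grid (16·16=256): TTSSGGHH=2 TTSSGGHh=2 TTSSGgHH=4 TTSSGgHh=4 TTSSggHH=2 TTSSggHh=2 TTSsGGHH=4 TTSsGGHh=4 TTSsGgHH=8 TTSsGgHh=8 TTSsggHH=4 TTSsggHh=4 TTssGGHH=2 TTssGGHh=2 TTssGgHH=4 TTssGgHh=4 TTssggHH=2 TTssggHh=2 TtSSGGHH=4 TtSSGGHh=4 TtSSGgHH=8 TtSSGgHh=8 TtSSggHH=4 TtSSggHh=4 TtSsGGHH=8 TtSsGGHh=8 TtSsGgHH=16 TtSsGgHh=16 TtSsggHH=8 TtSsggHh=8 TtssGGHH=4 TtssGGHh=4 TtssGgHH=8 TtssGgHh=8 TtssggHH=4 TtssggHh=4 ttSSGGHH=2 ttSSGGHh=2 ttSSGgHH=4 ttSSGgHh=4 ttSSggHH=2 ttSSggHh=2 ttSsGGHH=4 ttSsGGHh=4 ttSsGgHH=8 ttSsGgHh=8 ttSsggHH=4 ttSsggHh=4 ttssGGHH=2 ttssGGHh=2 ttssGgHH=4 ttssGgHh=4 ttssggHH=2 ttssggHh=2
TtssggHh hits 4/256; gcd=4; 4÷4/256÷4 = 1/64

P(TtssggHh) = 1/64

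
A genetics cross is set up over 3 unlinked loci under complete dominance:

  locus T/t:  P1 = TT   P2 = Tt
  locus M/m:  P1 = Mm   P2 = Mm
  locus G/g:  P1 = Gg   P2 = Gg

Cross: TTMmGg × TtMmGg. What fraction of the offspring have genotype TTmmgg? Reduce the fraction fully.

P(TTmmgg) = 1/32

TTMmGg gametes: TMG×2, TMg×2, TmG×2, Tmg×2
TtMmGg gametes: TMG×1, TMg×1, TmG×1, Tmg×1, tMG×1, tMg×1, tmG×1, tmg×1
TTMmGg×TtMmGg grid (8·8=64): TTMMGG=2 TTMMGg=4 TTMMgg=2 TTMmGG=4 TTMmGg=8 TTMmgg=4 TTmmGG=2 TTmmGg=4 TTmmgg=2 TtMMGG=2 TtMMGg=4 TtMMgg=2 TtMmGG=4 TtMmGg=8 TtMmgg=4 TtmmGG=2 TtmmGg=4 Ttmmgg=2
TTmmgg hits 2/64; gcd=2; 2÷2/64÷2 = 1/32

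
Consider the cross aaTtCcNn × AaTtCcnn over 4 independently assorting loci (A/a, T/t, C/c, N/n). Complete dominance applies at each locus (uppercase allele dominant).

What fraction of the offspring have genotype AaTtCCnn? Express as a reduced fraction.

P(AaTtCCnn) = 1/32

aaTtCcNn gametes: aTCN×2, aTCn×2, aTcN×2, aTcn×2, atCN×2, atCn×2, atcN×2, atcn×2
AaTtCcnn gametes: ATCn×2, ATcn×2, AtCn×2, Atcn×2, aTCn×2, aTcn×2, atCn×2, atcn×2
aaTtCcNn×AaTtCcnn grid (16·16=256): AaTTCCNn=4 AaTTCCnn=4 AaTTCcNn=8 AaTTCcnn=8 AaTTccNn=4 AaTTccnn=4 AaTtCCNn=8 AaTtCCnn=8 AaTtCcNn=16 AaTtCcnn=16 AaTtccNn=8 AaTtccnn=8 AattCCNn=4 AattCCnn=4 AattCcNn=8 AattCcnn=8 AattccNn=4 Aattccnn=4 aaTTCCNn=4 aaTTCCnn=4 aaTTCcNn=8 aaTTCcnn=8 aaTTccNn=4 aaTTccnn=4 aaTtCCNn=8 aaTtCCnn=8 aaTtCcNn=16 aaTtCcnn=16 aaTtccNn=8 aaTtccnn=8 aattCCNn=4 aattCCnn=4 aattCcNn=8 aattCcnn=8 aattccNn=4 aattccnn=4
AaTtCCnn hits 8/256; gcd=8; 8÷8/256÷8 = 1/32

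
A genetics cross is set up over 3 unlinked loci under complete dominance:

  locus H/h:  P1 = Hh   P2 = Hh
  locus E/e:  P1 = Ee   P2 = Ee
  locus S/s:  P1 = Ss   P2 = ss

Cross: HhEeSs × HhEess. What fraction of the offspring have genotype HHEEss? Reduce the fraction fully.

HhEeSs gametes: HES×1, HEs×1, HeS×1, Hes×1, hES×1, hEs×1, heS×1, hes×1
HhEess gametes: HEs×2, Hes×2, hEs×2, hes×2
HhEeSs×HhEess grid (8·8=64): HHEESs=2 HHEEss=2 HHEeSs=4 HHEess=4 HHeeSs=2 HHeess=2 HhEESs=4 HhEEss=4 HhEeSs=8 HhEess=8 HheeSs=4 Hheess=4 hhEESs=2 hhEEss=2 hhEeSs=4 hhEess=4 hheeSs=2 hheess=2
HHEEss hits 2/64; gcd=2; 2÷2/64÷2 = 1/32

P(HHEEss) = 1/32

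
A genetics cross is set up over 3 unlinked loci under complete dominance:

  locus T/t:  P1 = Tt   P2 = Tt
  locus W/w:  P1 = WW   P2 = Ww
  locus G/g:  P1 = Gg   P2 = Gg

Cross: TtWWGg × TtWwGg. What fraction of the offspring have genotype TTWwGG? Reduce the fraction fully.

TtWWGg gametes: TWG×2, TWg×2, tWG×2, tWg×2
TtWwGg gametes: TWG×1, TWg×1, TwG×1, Twg×1, tWG×1, tWg×1, twG×1, twg×1
TtWWGg×TtWwGg grid (8·8=64): TTWWGG=2 TTWWGg=4 TTWWgg=2 TTWwGG=2 TTWwGg=4 TTWwgg=2 TtWWGG=4 TtWWGg=8 TtWWgg=4 TtWwGG=4 TtWwGg=8 TtWwgg=4 ttWWGG=2 ttWWGg=4 ttWWgg=2 ttWwGG=2 ttWwGg=4 ttWwgg=2
TTWwGG hits 2/64; gcd=2; 2÷2/64÷2 = 1/32

P(TTWwGG) = 1/32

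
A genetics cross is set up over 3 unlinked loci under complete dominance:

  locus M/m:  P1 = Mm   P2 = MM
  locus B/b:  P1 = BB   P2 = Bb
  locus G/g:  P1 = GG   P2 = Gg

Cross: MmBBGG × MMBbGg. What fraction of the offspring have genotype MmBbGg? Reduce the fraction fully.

P(MmBbGg) = 1/8

MmBBGG gametes: MBG×4, mBG×4
MMBbGg gametes: MBG×2, MBg×2, MbG×2, Mbg×2
MmBBGG×MMBbGg grid (8·8=64): MMBBGG=8 MMBBGg=8 MMBbGG=8 MMBbGg=8 MmBBGG=8 MmBBGg=8 MmBbGG=8 MmBbGg=8
MmBbGg hits 8/64; gcd=8; 8÷8/64÷8 = 1/8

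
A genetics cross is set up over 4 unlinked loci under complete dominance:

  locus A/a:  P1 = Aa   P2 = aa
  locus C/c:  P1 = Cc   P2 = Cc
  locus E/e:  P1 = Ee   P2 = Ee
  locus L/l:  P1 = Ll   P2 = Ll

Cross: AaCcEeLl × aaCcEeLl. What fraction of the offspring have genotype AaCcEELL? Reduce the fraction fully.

P(AaCcEELL) = 1/64

AaCcEeLl gametes: ACEL×1, ACEl×1, ACeL×1, ACel×1, AcEL×1, AcEl×1, AceL×1, Acel×1, aCEL×1, aCEl×1, aCeL×1, aCel×1, acEL×1, acEl×1, aceL×1, acel×1
aaCcEeLl gametes: aCEL×2, aCEl×2, aCeL×2, aCel×2, acEL×2, acEl×2, aceL×2, acel×2
AaCcEeLl×aaCcEeLl grid (16·16=256): AaCCEELL=2 AaCCEELl=4 AaCCEEll=2 AaCCEeLL=4 AaCCEeLl=8 AaCCEell=4 AaCCeeLL=2 AaCCeeLl=4 AaCCeell=2 AaCcEELL=4 AaCcEELl=8 AaCcEEll=4 AaCcEeLL=8 AaCcEeLl=16 AaCcEell=8 AaCceeLL=4 AaCceeLl=8 AaCceell=4 AaccEELL=2 AaccEELl=4 AaccEEll=2 AaccEeLL=4 AaccEeLl=8 AaccEell=4 AacceeLL=2 AacceeLl=4 Aacceell=2 aaCCEELL=2 aaCCEELl=4 aaCCEEll=2 aaCCEeLL=4 aaCCEeLl=8 aaCCEell=4 aaCCeeLL=2 aaCCeeLl=4 aaCCeell=2 aaCcEELL=4 aaCcEELl=8 aaCcEEll=4 aaCcEeLL=8 aaCcEeLl=16 aaCcEell=8 aaCceeLL=4 aaCceeLl=8 aaCceell=4 aaccEELL=2 aaccEELl=4 aaccEEll=2 aaccEeLL=4 aaccEeLl=8 aaccEell=4 aacceeLL=2 aacceeLl=4 aacceell=2
AaCcEELL hits 4/256; gcd=4; 4÷4/256÷4 = 1/64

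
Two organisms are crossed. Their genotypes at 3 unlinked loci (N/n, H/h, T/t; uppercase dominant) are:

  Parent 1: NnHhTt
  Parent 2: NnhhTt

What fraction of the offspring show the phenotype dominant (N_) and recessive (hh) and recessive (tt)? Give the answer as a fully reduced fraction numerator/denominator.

NnHhTt gametes: NHT×1, NHt×1, NhT×1, Nht×1, nHT×1, nHt×1, nhT×1, nht×1
NnhhTt gametes: NhT×2, Nht×2, nhT×2, nht×2
NnHhTt×NnhhTt grid (8·8=64): NNHhTT=2 NNHhTt=4 NNHhtt=2 NNhhTT=2 NNhhTt=4 NNhhtt=2 NnHhTT=4 NnHhTt=8 NnHhtt=4 NnhhTT=4 NnhhTt=8 Nnhhtt=4 nnHhTT=2 nnHhTt=4 nnHhtt=2 nnhhTT=2 nnhhTt=4 nnhhtt=2
N_ hh tt hits 6/64; gcd=2; 6÷2/64÷2 = 3/32

P(N_ hh tt) = 3/32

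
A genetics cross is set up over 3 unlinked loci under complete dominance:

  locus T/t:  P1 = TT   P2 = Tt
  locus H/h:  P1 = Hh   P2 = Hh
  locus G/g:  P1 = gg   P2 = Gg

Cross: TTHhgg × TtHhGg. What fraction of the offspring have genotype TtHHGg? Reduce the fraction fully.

P(TtHHGg) = 1/16

TTHhgg gametes: THg×4, Thg×4
TtHhGg gametes: THG×1, THg×1, ThG×1, Thg×1, tHG×1, tHg×1, thG×1, thg×1
TTHhgg×TtHhGg grid (8·8=64): TTHHGg=4 TTHHgg=4 TTHhGg=8 TTHhgg=8 TThhGg=4 TThhgg=4 TtHHGg=4 TtHHgg=4 TtHhGg=8 TtHhgg=8 TthhGg=4 Tthhgg=4
TtHHGg hits 4/64; gcd=4; 4÷4/64÷4 = 1/16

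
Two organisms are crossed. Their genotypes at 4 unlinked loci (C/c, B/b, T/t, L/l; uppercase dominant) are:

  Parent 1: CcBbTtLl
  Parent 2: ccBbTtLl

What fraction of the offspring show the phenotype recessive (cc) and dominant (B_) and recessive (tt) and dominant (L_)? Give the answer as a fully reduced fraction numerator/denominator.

CcBbTtLl gametes: CBTL×1, CBTl×1, CBtL×1, CBtl×1, CbTL×1, CbTl×1, CbtL×1, Cbtl×1, cBTL×1, cBTl×1, cBtL×1, cBtl×1, cbTL×1, cbTl×1, cbtL×1, cbtl×1
ccBbTtLl gametes: cBTL×2, cBTl×2, cBtL×2, cBtl×2, cbTL×2, cbTl×2, cbtL×2, cbtl×2
CcBbTtLl×ccBbTtLl grid (16·16=256): CcBBTTLL=2 CcBBTTLl=4 CcBBTTll=2 CcBBTtLL=4 CcBBTtLl=8 CcBBTtll=4 CcBBttLL=2 CcBBttLl=4 CcBBttll=2 CcBbTTLL=4 CcBbTTLl=8 CcBbTTll=4 CcBbTtLL=8 CcBbTtLl=16 CcBbTtll=8 CcBbttLL=4 CcBbttLl=8 CcBbttll=4 CcbbTTLL=2 CcbbTTLl=4 CcbbTTll=2 CcbbTtLL=4 CcbbTtLl=8 CcbbTtll=4 CcbbttLL=2 CcbbttLl=4 Ccbbttll=2 ccBBTTLL=2 ccBBTTLl=4 ccBBTTll=2 ccBBTtLL=4 ccBBTtLl=8 ccBBTtll=4 ccBBttLL=2 ccBBttLl=4 ccBBttll=2 ccBbTTLL=4 ccBbTTLl=8 ccBbTTll=4 ccBbTtLL=8 ccBbTtLl=16 ccBbTtll=8 ccBbttLL=4 ccBbttLl=8 ccBbttll=4 ccbbTTLL=2 ccbbTTLl=4 ccbbTTll=2 ccbbTtLL=4 ccbbTtLl=8 ccbbTtll=4 ccbbttLL=2 ccbbttLl=4 ccbbttll=2
cc B_ tt L_ hits 18/256; gcd=2; 18÷2/256÷2 = 9/128

P(cc B_ tt L_) = 9/128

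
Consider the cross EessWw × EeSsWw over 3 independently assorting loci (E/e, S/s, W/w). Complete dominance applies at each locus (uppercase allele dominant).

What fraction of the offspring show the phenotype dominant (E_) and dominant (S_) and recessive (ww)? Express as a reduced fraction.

P(E_ S_ ww) = 3/32

EessWw gametes: EsW×2, Esw×2, esW×2, esw×2
EeSsWw gametes: ESW×1, ESw×1, EsW×1, Esw×1, eSW×1, eSw×1, esW×1, esw×1
EessWw×EeSsWw grid (8·8=64): EESsWW=2 EESsWw=4 EESsww=2 EEssWW=2 EEssWw=4 EEssww=2 EeSsWW=4 EeSsWw=8 EeSsww=4 EessWW=4 EessWw=8 Eessww=4 eeSsWW=2 eeSsWw=4 eeSsww=2 eessWW=2 eessWw=4 eessww=2
E_ S_ ww hits 6/64; gcd=2; 6÷2/64÷2 = 3/32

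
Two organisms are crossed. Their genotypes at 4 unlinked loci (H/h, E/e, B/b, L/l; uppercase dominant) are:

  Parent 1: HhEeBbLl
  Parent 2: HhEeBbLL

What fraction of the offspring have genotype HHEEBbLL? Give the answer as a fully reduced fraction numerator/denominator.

HhEeBbLl gametes: HEBL×1, HEBl×1, HEbL×1, HEbl×1, HeBL×1, HeBl×1, HebL×1, Hebl×1, hEBL×1, hEBl×1, hEbL×1, hEbl×1, heBL×1, heBl×1, hebL×1, hebl×1
HhEeBbLL gametes: HEBL×2, HEbL×2, HeBL×2, HebL×2, hEBL×2, hEbL×2, heBL×2, hebL×2
HhEeBbLl×HhEeBbLL grid (16·16=256): HHEEBBLL=2 HHEEBBLl=2 HHEEBbLL=4 HHEEBbLl=4 HHEEbbLL=2 HHEEbbLl=2 HHEeBBLL=4 HHEeBBLl=4 HHEeBbLL=8 HHEeBbLl=8 HHEebbLL=4 HHEebbLl=4 HHeeBBLL=2 HHeeBBLl=2 HHeeBbLL=4 HHeeBbLl=4 HHeebbLL=2 HHeebbLl=2 HhEEBBLL=4 HhEEBBLl=4 HhEEBbLL=8 HhEEBbLl=8 HhEEbbLL=4 HhEEbbLl=4 HhEeBBLL=8 HhEeBBLl=8 HhEeBbLL=16 HhEeBbLl=16 HhEebbLL=8 HhEebbLl=8 HheeBBLL=4 HheeBBLl=4 HheeBbLL=8 HheeBbLl=8 HheebbLL=4 HheebbLl=4 hhEEBBLL=2 hhEEBBLl=2 hhEEBbLL=4 hhEEBbLl=4 hhEEbbLL=2 hhEEbbLl=2 hhEeBBLL=4 hhEeBBLl=4 hhEeBbLL=8 hhEeBbLl=8 hhEebbLL=4 hhEebbLl=4 hheeBBLL=2 hheeBBLl=2 hheeBbLL=4 hheeBbLl=4 hheebbLL=2 hheebbLl=2
HHEEBbLL hits 4/256; gcd=4; 4÷4/256÷4 = 1/64

P(HHEEBbLL) = 1/64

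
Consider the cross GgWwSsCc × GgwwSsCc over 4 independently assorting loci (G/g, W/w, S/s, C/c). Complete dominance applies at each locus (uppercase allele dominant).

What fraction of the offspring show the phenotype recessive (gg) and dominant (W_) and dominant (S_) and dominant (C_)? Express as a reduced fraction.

GgWwSsCc gametes: GWSC×1, GWSc×1, GWsC×1, GWsc×1, GwSC×1, GwSc×1, GwsC×1, Gwsc×1, gWSC×1, gWSc×1, gWsC×1, gWsc×1, gwSC×1, gwSc×1, gwsC×1, gwsc×1
GgwwSsCc gametes: GwSC×2, GwSc×2, GwsC×2, Gwsc×2, gwSC×2, gwSc×2, gwsC×2, gwsc×2
GgWwSsCc×GgwwSsCc grid (16·16=256): GGWwSSCC=2 GGWwSSCc=4 GGWwSScc=2 GGWwSsCC=4 GGWwSsCc=8 GGWwSscc=4 GGWwssCC=2 GGWwssCc=4 GGWwsscc=2 GGwwSSCC=2 GGwwSSCc=4 GGwwSScc=2 GGwwSsCC=4 GGwwSsCc=8 GGwwSscc=4 GGwwssCC=2 GGwwssCc=4 GGwwsscc=2 GgWwSSCC=4 GgWwSSCc=8 GgWwSScc=4 GgWwSsCC=8 GgWwSsCc=16 GgWwSscc=8 GgWwssCC=4 GgWwssCc=8 GgWwsscc=4 GgwwSSCC=4 GgwwSSCc=8 GgwwSScc=4 GgwwSsCC=8 GgwwSsCc=16 GgwwSscc=8 GgwwssCC=4 GgwwssCc=8 Ggwwsscc=4 ggWwSSCC=2 ggWwSSCc=4 ggWwSScc=2 ggWwSsCC=4 ggWwSsCc=8 ggWwSscc=4 ggWwssCC=2 ggWwssCc=4 ggWwsscc=2 ggwwSSCC=2 ggwwSSCc=4 ggwwSScc=2 ggwwSsCC=4 ggwwSsCc=8 ggwwSscc=4 ggwwssCC=2 ggwwssCc=4 ggwwsscc=2
gg W_ S_ C_ hits 18/256; gcd=2; 18÷2/256÷2 = 9/128

P(gg W_ S_ C_) = 9/128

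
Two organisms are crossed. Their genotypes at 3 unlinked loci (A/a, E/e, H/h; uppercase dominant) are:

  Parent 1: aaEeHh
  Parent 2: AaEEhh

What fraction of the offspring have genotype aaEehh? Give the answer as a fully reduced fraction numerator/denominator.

aaEeHh gametes: aEH×2, aEh×2, aeH×2, aeh×2
AaEEhh gametes: AEh×4, aEh×4
aaEeHh×AaEEhh grid (8·8=64): AaEEHh=8 AaEEhh=8 AaEeHh=8 AaEehh=8 aaEEHh=8 aaEEhh=8 aaEeHh=8 aaEehh=8
aaEehh hits 8/64; gcd=8; 8÷8/64÷8 = 1/8

P(aaEehh) = 1/8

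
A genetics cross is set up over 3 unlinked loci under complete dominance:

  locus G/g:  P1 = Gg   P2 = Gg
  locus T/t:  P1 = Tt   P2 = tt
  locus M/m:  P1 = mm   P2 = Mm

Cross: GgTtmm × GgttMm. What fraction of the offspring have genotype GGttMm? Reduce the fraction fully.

P(GGttMm) = 1/16

GgTtmm gametes: GTm×2, Gtm×2, gTm×2, gtm×2
GgttMm gametes: GtM×2, Gtm×2, gtM×2, gtm×2
GgTtmm×GgttMm grid (8·8=64): GGTtMm=4 GGTtmm=4 GGttMm=4 GGttmm=4 GgTtMm=8 GgTtmm=8 GgttMm=8 Ggttmm=8 ggTtMm=4 ggTtmm=4 ggttMm=4 ggttmm=4
GGttMm hits 4/64; gcd=4; 4÷4/64÷4 = 1/16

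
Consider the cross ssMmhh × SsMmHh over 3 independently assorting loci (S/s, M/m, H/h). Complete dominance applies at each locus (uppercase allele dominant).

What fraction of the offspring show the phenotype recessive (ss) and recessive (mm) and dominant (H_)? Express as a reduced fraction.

P(ss mm H_) = 1/16

ssMmhh gametes: sMh×4, smh×4
SsMmHh gametes: SMH×1, SMh×1, SmH×1, Smh×1, sMH×1, sMh×1, smH×1, smh×1
ssMmhh×SsMmHh grid (8·8=64): SsMMHh=4 SsMMhh=4 SsMmHh=8 SsMmhh=8 SsmmHh=4 Ssmmhh=4 ssMMHh=4 ssMMhh=4 ssMmHh=8 ssMmhh=8 ssmmHh=4 ssmmhh=4
ss mm H_ hits 4/64; gcd=4; 4÷4/64÷4 = 1/16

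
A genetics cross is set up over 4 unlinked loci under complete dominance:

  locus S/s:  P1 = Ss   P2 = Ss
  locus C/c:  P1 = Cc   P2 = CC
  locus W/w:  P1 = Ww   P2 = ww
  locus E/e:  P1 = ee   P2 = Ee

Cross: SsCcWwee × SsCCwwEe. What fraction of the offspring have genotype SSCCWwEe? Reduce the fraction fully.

SsCcWwee gametes: SCWe×2, SCwe×2, ScWe×2, Scwe×2, sCWe×2, sCwe×2, scWe×2, scwe×2
SsCCwwEe gametes: SCwE×4, SCwe×4, sCwE×4, sCwe×4
SsCcWwee×SsCCwwEe grid (16·16=256): SSCCWwEe=8 SSCCWwee=8 SSCCwwEe=8 SSCCwwee=8 SSCcWwEe=8 SSCcWwee=8 SSCcwwEe=8 SSCcwwee=8 SsCCWwEe=16 SsCCWwee=16 SsCCwwEe=16 SsCCwwee=16 SsCcWwEe=16 SsCcWwee=16 SsCcwwEe=16 SsCcwwee=16 ssCCWwEe=8 ssCCWwee=8 ssCCwwEe=8 ssCCwwee=8 ssCcWwEe=8 ssCcWwee=8 ssCcwwEe=8 ssCcwwee=8
SSCCWwEe hits 8/256; gcd=8; 8÷8/256÷8 = 1/32

P(SSCCWwEe) = 1/32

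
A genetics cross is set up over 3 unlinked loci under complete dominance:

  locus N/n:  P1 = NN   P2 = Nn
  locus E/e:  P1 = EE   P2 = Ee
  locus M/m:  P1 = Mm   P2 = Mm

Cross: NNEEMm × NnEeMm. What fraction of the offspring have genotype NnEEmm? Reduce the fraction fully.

NNEEMm gametes: NEM×4, NEm×4
NnEeMm gametes: NEM×1, NEm×1, NeM×1, Nem×1, nEM×1, nEm×1, neM×1, nem×1
NNEEMm×NnEeMm grid (8·8=64): NNEEMM=4 NNEEMm=8 NNEEmm=4 NNEeMM=4 NNEeMm=8 NNEemm=4 NnEEMM=4 NnEEMm=8 NnEEmm=4 NnEeMM=4 NnEeMm=8 NnEemm=4
NnEEmm hits 4/64; gcd=4; 4÷4/64÷4 = 1/16

P(NnEEmm) = 1/16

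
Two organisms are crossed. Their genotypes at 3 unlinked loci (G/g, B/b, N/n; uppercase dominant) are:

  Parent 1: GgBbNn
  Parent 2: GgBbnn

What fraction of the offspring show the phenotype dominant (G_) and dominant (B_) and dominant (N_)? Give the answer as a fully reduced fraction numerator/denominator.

GgBbNn gametes: GBN×1, GBn×1, GbN×1, Gbn×1, gBN×1, gBn×1, gbN×1, gbn×1
GgBbnn gametes: GBn×2, Gbn×2, gBn×2, gbn×2
GgBbNn×GgBbnn grid (8·8=64): GGBBNn=2 GGBBnn=2 GGBbNn=4 GGBbnn=4 GGbbNn=2 GGbbnn=2 GgBBNn=4 GgBBnn=4 GgBbNn=8 GgBbnn=8 GgbbNn=4 Ggbbnn=4 ggBBNn=2 ggBBnn=2 ggBbNn=4 ggBbnn=4 ggbbNn=2 ggbbnn=2
G_ B_ N_ hits 18/64; gcd=2; 18÷2/64÷2 = 9/32

P(G_ B_ N_) = 9/32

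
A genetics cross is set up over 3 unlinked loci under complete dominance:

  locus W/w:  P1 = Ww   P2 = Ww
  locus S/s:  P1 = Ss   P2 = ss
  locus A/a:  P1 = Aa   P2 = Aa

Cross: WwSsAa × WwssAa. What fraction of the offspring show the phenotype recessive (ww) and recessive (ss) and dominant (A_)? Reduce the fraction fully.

WwSsAa gametes: WSA×1, WSa×1, WsA×1, Wsa×1, wSA×1, wSa×1, wsA×1, wsa×1
WwssAa gametes: WsA×2, Wsa×2, wsA×2, wsa×2
WwSsAa×WwssAa grid (8·8=64): WWSsAA=2 WWSsAa=4 WWSsaa=2 WWssAA=2 WWssAa=4 WWssaa=2 WwSsAA=4 WwSsAa=8 WwSsaa=4 WwssAA=4 WwssAa=8 Wwssaa=4 wwSsAA=2 wwSsAa=4 wwSsaa=2 wwssAA=2 wwssAa=4 wwssaa=2
ww ss A_ hits 6/64; gcd=2; 6÷2/64÷2 = 3/32

P(ww ss A_) = 3/32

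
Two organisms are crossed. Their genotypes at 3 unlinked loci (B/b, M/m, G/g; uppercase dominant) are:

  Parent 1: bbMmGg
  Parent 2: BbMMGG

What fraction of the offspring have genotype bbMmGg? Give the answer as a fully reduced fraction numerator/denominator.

bbMmGg gametes: bMG×2, bMg×2, bmG×2, bmg×2
BbMMGG gametes: BMG×4, bMG×4
bbMmGg×BbMMGG grid (8·8=64): BbMMGG=8 BbMMGg=8 BbMmGG=8 BbMmGg=8 bbMMGG=8 bbMMGg=8 bbMmGG=8 bbMmGg=8
bbMmGg hits 8/64; gcd=8; 8÷8/64÷8 = 1/8

P(bbMmGg) = 1/8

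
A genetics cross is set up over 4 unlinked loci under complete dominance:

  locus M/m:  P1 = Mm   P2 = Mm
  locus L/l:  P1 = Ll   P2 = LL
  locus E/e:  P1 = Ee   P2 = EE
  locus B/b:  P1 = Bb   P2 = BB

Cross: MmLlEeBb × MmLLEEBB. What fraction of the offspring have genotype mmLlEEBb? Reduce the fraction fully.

MmLlEeBb gametes: MLEB×1, MLEb×1, MLeB×1, MLeb×1, MlEB×1, MlEb×1, MleB×1, Mleb×1, mLEB×1, mLEb×1, mLeB×1, mLeb×1, mlEB×1, mlEb×1, mleB×1, mleb×1
MmLLEEBB gametes: MLEB×8, mLEB×8
MmLlEeBb×MmLLEEBB grid (16·16=256): MMLLEEBB=8 MMLLEEBb=8 MMLLEeBB=8 MMLLEeBb=8 MMLlEEBB=8 MMLlEEBb=8 MMLlEeBB=8 MMLlEeBb=8 MmLLEEBB=16 MmLLEEBb=16 MmLLEeBB=16 MmLLEeBb=16 MmLlEEBB=16 MmLlEEBb=16 MmLlEeBB=16 MmLlEeBb=16 mmLLEEBB=8 mmLLEEBb=8 mmLLEeBB=8 mmLLEeBb=8 mmLlEEBB=8 mmLlEEBb=8 mmLlEeBB=8 mmLlEeBb=8
mmLlEEBb hits 8/256; gcd=8; 8÷8/256÷8 = 1/32

P(mmLlEEBb) = 1/32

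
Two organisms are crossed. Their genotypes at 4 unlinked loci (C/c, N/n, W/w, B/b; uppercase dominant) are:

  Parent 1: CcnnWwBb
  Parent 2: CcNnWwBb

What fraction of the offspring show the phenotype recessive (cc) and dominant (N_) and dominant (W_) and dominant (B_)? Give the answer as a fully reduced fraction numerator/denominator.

CcnnWwBb gametes: CnWB×2, CnWb×2, CnwB×2, Cnwb×2, cnWB×2, cnWb×2, cnwB×2, cnwb×2
CcNnWwBb gametes: CNWB×1, CNWb×1, CNwB×1, CNwb×1, CnWB×1, CnWb×1, CnwB×1, Cnwb×1, cNWB×1, cNWb×1, cNwB×1, cNwb×1, cnWB×1, cnWb×1, cnwB×1, cnwb×1
CcnnWwBb×CcNnWwBb grid (16·16=256): CCNnWWBB=2 CCNnWWBb=4 CCNnWWbb=2 CCNnWwBB=4 CCNnWwBb=8 CCNnWwbb=4 CCNnwwBB=2 CCNnwwBb=4 CCNnwwbb=2 CCnnWWBB=2 CCnnWWBb=4 CCnnWWbb=2 CCnnWwBB=4 CCnnWwBb=8 CCnnWwbb=4 CCnnwwBB=2 CCnnwwBb=4 CCnnwwbb=2 CcNnWWBB=4 CcNnWWBb=8 CcNnWWbb=4 CcNnWwBB=8 CcNnWwBb=16 CcNnWwbb=8 CcNnwwBB=4 CcNnwwBb=8 CcNnwwbb=4 CcnnWWBB=4 CcnnWWBb=8 CcnnWWbb=4 CcnnWwBB=8 CcnnWwBb=16 CcnnWwbb=8 CcnnwwBB=4 CcnnwwBb=8 Ccnnwwbb=4 ccNnWWBB=2 ccNnWWBb=4 ccNnWWbb=2 ccNnWwBB=4 ccNnWwBb=8 ccNnWwbb=4 ccNnwwBB=2 ccNnwwBb=4 ccNnwwbb=2 ccnnWWBB=2 ccnnWWBb=4 ccnnWWbb=2 ccnnWwBB=4 ccnnWwBb=8 ccnnWwbb=4 ccnnwwBB=2 ccnnwwBb=4 ccnnwwbb=2
cc N_ W_ B_ hits 18/256; gcd=2; 18÷2/256÷2 = 9/128

P(cc N_ W_ B_) = 9/128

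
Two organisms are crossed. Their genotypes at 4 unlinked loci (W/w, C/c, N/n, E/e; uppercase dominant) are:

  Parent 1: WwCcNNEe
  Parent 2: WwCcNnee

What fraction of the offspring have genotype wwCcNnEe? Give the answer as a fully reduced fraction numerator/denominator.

WwCcNNEe gametes: WCNE×2, WCNe×2, WcNE×2, WcNe×2, wCNE×2, wCNe×2, wcNE×2, wcNe×2
WwCcNnee gametes: WCNe×2, WCne×2, WcNe×2, Wcne×2, wCNe×2, wCne×2, wcNe×2, wcne×2
WwCcNNEe×WwCcNnee grid (16·16=256): WWCCNNEe=4 WWCCNNee=4 WWCCNnEe=4 WWCCNnee=4 WWCcNNEe=8 WWCcNNee=8 WWCcNnEe=8 WWCcNnee=8 WWccNNEe=4 WWccNNee=4 WWccNnEe=4 WWccNnee=4 WwCCNNEe=8 WwCCNNee=8 WwCCNnEe=8 WwCCNnee=8 WwCcNNEe=16 WwCcNNee=16 WwCcNnEe=16 WwCcNnee=16 WwccNNEe=8 WwccNNee=8 WwccNnEe=8 WwccNnee=8 wwCCNNEe=4 wwCCNNee=4 wwCCNnEe=4 wwCCNnee=4 wwCcNNEe=8 wwCcNNee=8 wwCcNnEe=8 wwCcNnee=8 wwccNNEe=4 wwccNNee=4 wwccNnEe=4 wwccNnee=4
wwCcNnEe hits 8/256; gcd=8; 8÷8/256÷8 = 1/32

P(wwCcNnEe) = 1/32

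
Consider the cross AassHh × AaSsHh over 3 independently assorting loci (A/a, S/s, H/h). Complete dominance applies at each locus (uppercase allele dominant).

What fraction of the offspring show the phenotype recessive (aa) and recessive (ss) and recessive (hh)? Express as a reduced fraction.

AassHh gametes: AsH×2, Ash×2, asH×2, ash×2
AaSsHh gametes: ASH×1, ASh×1, AsH×1, Ash×1, aSH×1, aSh×1, asH×1, ash×1
AassHh×AaSsHh grid (8·8=64): AASsHH=2 AASsHh=4 AASshh=2 AAssHH=2 AAssHh=4 AAsshh=2 AaSsHH=4 AaSsHh=8 AaSshh=4 AassHH=4 AassHh=8 Aasshh=4 aaSsHH=2 aaSsHh=4 aaSshh=2 aassHH=2 aassHh=4 aasshh=2
aa ss hh hits 2/64; gcd=2; 2÷2/64÷2 = 1/32

P(aa ss hh) = 1/32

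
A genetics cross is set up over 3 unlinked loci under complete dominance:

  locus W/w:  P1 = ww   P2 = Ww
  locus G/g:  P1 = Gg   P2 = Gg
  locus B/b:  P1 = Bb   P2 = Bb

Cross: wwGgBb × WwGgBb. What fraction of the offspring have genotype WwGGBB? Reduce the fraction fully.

P(WwGGBB) = 1/32

wwGgBb gametes: wGB×2, wGb×2, wgB×2, wgb×2
WwGgBb gametes: WGB×1, WGb×1, WgB×1, Wgb×1, wGB×1, wGb×1, wgB×1, wgb×1
wwGgBb×WwGgBb grid (8·8=64): WwGGBB=2 WwGGBb=4 WwGGbb=2 WwGgBB=4 WwGgBb=8 WwGgbb=4 WwggBB=2 WwggBb=4 Wwggbb=2 wwGGBB=2 wwGGBb=4 wwGGbb=2 wwGgBB=4 wwGgBb=8 wwGgbb=4 wwggBB=2 wwggBb=4 wwggbb=2
WwGGBB hits 2/64; gcd=2; 2÷2/64÷2 = 1/32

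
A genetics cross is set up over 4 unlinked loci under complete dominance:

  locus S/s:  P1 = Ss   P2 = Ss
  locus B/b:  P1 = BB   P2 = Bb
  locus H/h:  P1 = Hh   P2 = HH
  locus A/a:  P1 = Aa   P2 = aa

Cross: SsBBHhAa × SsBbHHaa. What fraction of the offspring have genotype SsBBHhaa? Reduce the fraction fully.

SsBBHhAa gametes: SBHA×2, SBHa×2, SBhA×2, SBha×2, sBHA×2, sBHa×2, sBhA×2, sBha×2
SsBbHHaa gametes: SBHa×4, SbHa×4, sBHa×4, sbHa×4
SsBBHhAa×SsBbHHaa grid (16·16=256): SSBBHHAa=8 SSBBHHaa=8 SSBBHhAa=8 SSBBHhaa=8 SSBbHHAa=8 SSBbHHaa=8 SSBbHhAa=8 SSBbHhaa=8 SsBBHHAa=16 SsBBHHaa=16 SsBBHhAa=16 SsBBHhaa=16 SsBbHHAa=16 SsBbHHaa=16 SsBbHhAa=16 SsBbHhaa=16 ssBBHHAa=8 ssBBHHaa=8 ssBBHhAa=8 ssBBHhaa=8 ssBbHHAa=8 ssBbHHaa=8 ssBbHhAa=8 ssBbHhaa=8
SsBBHhaa hits 16/256; gcd=16; 16÷16/256÷16 = 1/16

P(SsBBHhaa) = 1/16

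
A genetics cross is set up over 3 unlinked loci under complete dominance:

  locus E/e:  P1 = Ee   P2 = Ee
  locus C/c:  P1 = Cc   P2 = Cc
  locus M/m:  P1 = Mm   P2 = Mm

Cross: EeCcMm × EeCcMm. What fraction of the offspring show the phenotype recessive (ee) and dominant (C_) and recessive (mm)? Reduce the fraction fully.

EeCcMm gametes: ECM×1, ECm×1, EcM×1, Ecm×1, eCM×1, eCm×1, ecM×1, ecm×1
EeCcMm gametes: ECM×1, ECm×1, EcM×1, Ecm×1, eCM×1, eCm×1, ecM×1, ecm×1
EeCcMm×EeCcMm grid (8·8=64): EECCMM=1 EECCMm=2 EECCmm=1 EECcMM=2 EECcMm=4 EECcmm=2 EEccMM=1 EEccMm=2 EEccmm=1 EeCCMM=2 EeCCMm=4 EeCCmm=2 EeCcMM=4 EeCcMm=8 EeCcmm=4 EeccMM=2 EeccMm=4 Eeccmm=2 eeCCMM=1 eeCCMm=2 eeCCmm=1 eeCcMM=2 eeCcMm=4 eeCcmm=2 eeccMM=1 eeccMm=2 eeccmm=1
ee C_ mm hits 3/64; gcd=1; 3÷1/64÷1 = 3/64

P(ee C_ mm) = 3/64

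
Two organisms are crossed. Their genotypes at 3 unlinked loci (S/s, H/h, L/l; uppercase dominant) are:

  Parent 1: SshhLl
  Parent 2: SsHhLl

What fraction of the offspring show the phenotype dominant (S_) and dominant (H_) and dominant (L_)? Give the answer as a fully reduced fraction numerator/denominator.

SshhLl gametes: ShL×2, Shl×2, shL×2, shl×2
SsHhLl gametes: SHL×1, SHl×1, ShL×1, Shl×1, sHL×1, sHl×1, shL×1, shl×1
SshhLl×SsHhLl grid (8·8=64): SSHhLL=2 SSHhLl=4 SSHhll=2 SShhLL=2 SShhLl=4 SShhll=2 SsHhLL=4 SsHhLl=8 SsHhll=4 SshhLL=4 SshhLl=8 Sshhll=4 ssHhLL=2 ssHhLl=4 ssHhll=2 sshhLL=2 sshhLl=4 sshhll=2
S_ H_ L_ hits 18/64; gcd=2; 18÷2/64÷2 = 9/32

P(S_ H_ L_) = 9/32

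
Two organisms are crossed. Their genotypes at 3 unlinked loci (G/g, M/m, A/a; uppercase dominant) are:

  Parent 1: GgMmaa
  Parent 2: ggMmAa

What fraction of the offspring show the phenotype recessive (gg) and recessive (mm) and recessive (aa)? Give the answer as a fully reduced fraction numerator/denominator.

GgMmaa gametes: GMa×2, Gma×2, gMa×2, gma×2
ggMmAa gametes: gMA×2, gMa×2, gmA×2, gma×2
GgMmaa×ggMmAa grid (8·8=64): GgMMAa=4 GgMMaa=4 GgMmAa=8 GgMmaa=8 GgmmAa=4 Ggmmaa=4 ggMMAa=4 ggMMaa=4 ggMmAa=8 ggMmaa=8 ggmmAa=4 ggmmaa=4
gg mm aa hits 4/64; gcd=4; 4÷4/64÷4 = 1/16

P(gg mm aa) = 1/16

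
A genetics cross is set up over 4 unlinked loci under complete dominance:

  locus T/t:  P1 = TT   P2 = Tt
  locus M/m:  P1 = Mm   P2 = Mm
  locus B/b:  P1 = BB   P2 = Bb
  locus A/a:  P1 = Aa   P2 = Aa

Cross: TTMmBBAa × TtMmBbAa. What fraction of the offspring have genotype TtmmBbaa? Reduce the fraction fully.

P(TtmmBbaa) = 1/64

TTMmBBAa gametes: TMBA×4, TMBa×4, TmBA×4, TmBa×4
TtMmBbAa gametes: TMBA×1, TMBa×1, TMbA×1, TMba×1, TmBA×1, TmBa×1, TmbA×1, Tmba×1, tMBA×1, tMBa×1, tMbA×1, tMba×1, tmBA×1, tmBa×1, tmbA×1, tmba×1
TTMmBBAa×TtMmBbAa grid (16·16=256): TTMMBBAA=4 TTMMBBAa=8 TTMMBBaa=4 TTMMBbAA=4 TTMMBbAa=8 TTMMBbaa=4 TTMmBBAA=8 TTMmBBAa=16 TTMmBBaa=8 TTMmBbAA=8 TTMmBbAa=16 TTMmBbaa=8 TTmmBBAA=4 TTmmBBAa=8 TTmmBBaa=4 TTmmBbAA=4 TTmmBbAa=8 TTmmBbaa=4 TtMMBBAA=4 TtMMBBAa=8 TtMMBBaa=4 TtMMBbAA=4 TtMMBbAa=8 TtMMBbaa=4 TtMmBBAA=8 TtMmBBAa=16 TtMmBBaa=8 TtMmBbAA=8 TtMmBbAa=16 TtMmBbaa=8 TtmmBBAA=4 TtmmBBAa=8 TtmmBBaa=4 TtmmBbAA=4 TtmmBbAa=8 TtmmBbaa=4
TtmmBbaa hits 4/256; gcd=4; 4÷4/256÷4 = 1/64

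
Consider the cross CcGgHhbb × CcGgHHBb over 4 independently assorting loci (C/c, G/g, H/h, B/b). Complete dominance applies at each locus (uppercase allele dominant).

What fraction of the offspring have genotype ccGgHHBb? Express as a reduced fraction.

P(ccGgHHBb) = 1/32

CcGgHhbb gametes: CGHb×2, CGhb×2, CgHb×2, Cghb×2, cGHb×2, cGhb×2, cgHb×2, cghb×2
CcGgHHBb gametes: CGHB×2, CGHb×2, CgHB×2, CgHb×2, cGHB×2, cGHb×2, cgHB×2, cgHb×2
CcGgHhbb×CcGgHHBb grid (16·16=256): CCGGHHBb=4 CCGGHHbb=4 CCGGHhBb=4 CCGGHhbb=4 CCGgHHBb=8 CCGgHHbb=8 CCGgHhBb=8 CCGgHhbb=8 CCggHHBb=4 CCggHHbb=4 CCggHhBb=4 CCggHhbb=4 CcGGHHBb=8 CcGGHHbb=8 CcGGHhBb=8 CcGGHhbb=8 CcGgHHBb=16 CcGgHHbb=16 CcGgHhBb=16 CcGgHhbb=16 CcggHHBb=8 CcggHHbb=8 CcggHhBb=8 CcggHhbb=8 ccGGHHBb=4 ccGGHHbb=4 ccGGHhBb=4 ccGGHhbb=4 ccGgHHBb=8 ccGgHHbb=8 ccGgHhBb=8 ccGgHhbb=8 ccggHHBb=4 ccggHHbb=4 ccggHhBb=4 ccggHhbb=4
ccGgHHBb hits 8/256; gcd=8; 8÷8/256÷8 = 1/32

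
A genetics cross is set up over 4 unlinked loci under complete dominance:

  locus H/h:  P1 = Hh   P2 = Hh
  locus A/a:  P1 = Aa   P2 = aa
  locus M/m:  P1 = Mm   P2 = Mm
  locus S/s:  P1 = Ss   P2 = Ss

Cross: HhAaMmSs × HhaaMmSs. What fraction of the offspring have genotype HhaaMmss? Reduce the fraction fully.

HhAaMmSs gametes: HAMS×1, HAMs×1, HAmS×1, HAms×1, HaMS×1, HaMs×1, HamS×1, Hams×1, hAMS×1, hAMs×1, hAmS×1, hAms×1, haMS×1, haMs×1, hamS×1, hams×1
HhaaMmSs gametes: HaMS×2, HaMs×2, HamS×2, Hams×2, haMS×2, haMs×2, hamS×2, hams×2
HhAaMmSs×HhaaMmSs grid (16·16=256): HHAaMMSS=2 HHAaMMSs=4 HHAaMMss=2 HHAaMmSS=4 HHAaMmSs=8 HHAaMmss=4 HHAammSS=2 HHAammSs=4 HHAammss=2 HHaaMMSS=2 HHaaMMSs=4 HHaaMMss=2 HHaaMmSS=4 HHaaMmSs=8 HHaaMmss=4 HHaammSS=2 HHaammSs=4 HHaammss=2 HhAaMMSS=4 HhAaMMSs=8 HhAaMMss=4 HhAaMmSS=8 HhAaMmSs=16 HhAaMmss=8 HhAammSS=4 HhAammSs=8 HhAammss=4 HhaaMMSS=4 HhaaMMSs=8 HhaaMMss=4 HhaaMmSS=8 HhaaMmSs=16 HhaaMmss=8 HhaammSS=4 HhaammSs=8 Hhaammss=4 hhAaMMSS=2 hhAaMMSs=4 hhAaMMss=2 hhAaMmSS=4 hhAaMmSs=8 hhAaMmss=4 hhAammSS=2 hhAammSs=4 hhAammss=2 hhaaMMSS=2 hhaaMMSs=4 hhaaMMss=2 hhaaMmSS=4 hhaaMmSs=8 hhaaMmss=4 hhaammSS=2 hhaammSs=4 hhaammss=2
HhaaMmss hits 8/256; gcd=8; 8÷8/256÷8 = 1/32

P(HhaaMmss) = 1/32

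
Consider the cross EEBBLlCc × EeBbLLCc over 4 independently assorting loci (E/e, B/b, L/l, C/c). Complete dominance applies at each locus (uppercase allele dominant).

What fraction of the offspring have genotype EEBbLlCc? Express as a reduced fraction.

P(EEBbLlCc) = 1/16

EEBBLlCc gametes: EBLC×4, EBLc×4, EBlC×4, EBlc×4
EeBbLLCc gametes: EBLC×2, EBLc×2, EbLC×2, EbLc×2, eBLC×2, eBLc×2, ebLC×2, ebLc×2
EEBBLlCc×EeBbLLCc grid (16·16=256): EEBBLLCC=8 EEBBLLCc=16 EEBBLLcc=8 EEBBLlCC=8 EEBBLlCc=16 EEBBLlcc=8 EEBbLLCC=8 EEBbLLCc=16 EEBbLLcc=8 EEBbLlCC=8 EEBbLlCc=16 EEBbLlcc=8 EeBBLLCC=8 EeBBLLCc=16 EeBBLLcc=8 EeBBLlCC=8 EeBBLlCc=16 EeBBLlcc=8 EeBbLLCC=8 EeBbLLCc=16 EeBbLLcc=8 EeBbLlCC=8 EeBbLlCc=16 EeBbLlcc=8
EEBbLlCc hits 16/256; gcd=16; 16÷16/256÷16 = 1/16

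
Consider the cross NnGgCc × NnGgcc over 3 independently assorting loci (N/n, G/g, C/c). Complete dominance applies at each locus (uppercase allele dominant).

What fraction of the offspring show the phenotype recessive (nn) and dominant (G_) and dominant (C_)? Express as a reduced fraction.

P(nn G_ C_) = 3/32

NnGgCc gametes: NGC×1, NGc×1, NgC×1, Ngc×1, nGC×1, nGc×1, ngC×1, ngc×1
NnGgcc gametes: NGc×2, Ngc×2, nGc×2, ngc×2
NnGgCc×NnGgcc grid (8·8=64): NNGGCc=2 NNGGcc=2 NNGgCc=4 NNGgcc=4 NNggCc=2 NNggcc=2 NnGGCc=4 NnGGcc=4 NnGgCc=8 NnGgcc=8 NnggCc=4 Nnggcc=4 nnGGCc=2 nnGGcc=2 nnGgCc=4 nnGgcc=4 nnggCc=2 nnggcc=2
nn G_ C_ hits 6/64; gcd=2; 6÷2/64÷2 = 3/32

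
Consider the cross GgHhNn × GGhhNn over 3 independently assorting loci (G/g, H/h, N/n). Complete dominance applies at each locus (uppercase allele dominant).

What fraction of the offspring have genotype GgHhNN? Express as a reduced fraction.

GgHhNn gametes: GHN×1, GHn×1, GhN×1, Ghn×1, gHN×1, gHn×1, ghN×1, ghn×1
GGhhNn gametes: GhN×4, Ghn×4
GgHhNn×GGhhNn grid (8·8=64): GGHhNN=4 GGHhNn=8 GGHhnn=4 GGhhNN=4 GGhhNn=8 GGhhnn=4 GgHhNN=4 GgHhNn=8 GgHhnn=4 GghhNN=4 GghhNn=8 Gghhnn=4
GgHhNN hits 4/64; gcd=4; 4÷4/64÷4 = 1/16

P(GgHhNN) = 1/16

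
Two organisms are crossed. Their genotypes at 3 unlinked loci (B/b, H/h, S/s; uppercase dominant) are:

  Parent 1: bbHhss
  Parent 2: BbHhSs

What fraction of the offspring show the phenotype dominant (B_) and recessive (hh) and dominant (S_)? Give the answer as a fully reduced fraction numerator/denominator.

P(B_ hh S_) = 1/16

bbHhss gametes: bHs×4, bhs×4
BbHhSs gametes: BHS×1, BHs×1, BhS×1, Bhs×1, bHS×1, bHs×1, bhS×1, bhs×1
bbHhss×BbHhSs grid (8·8=64): BbHHSs=4 BbHHss=4 BbHhSs=8 BbHhss=8 BbhhSs=4 Bbhhss=4 bbHHSs=4 bbHHss=4 bbHhSs=8 bbHhss=8 bbhhSs=4 bbhhss=4
B_ hh S_ hits 4/64; gcd=4; 4÷4/64÷4 = 1/16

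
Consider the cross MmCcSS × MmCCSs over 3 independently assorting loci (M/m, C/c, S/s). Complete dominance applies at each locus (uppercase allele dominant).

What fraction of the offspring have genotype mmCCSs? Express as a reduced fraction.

MmCcSS gametes: MCS×2, McS×2, mCS×2, mcS×2
MmCCSs gametes: MCS×2, MCs×2, mCS×2, mCs×2
MmCcSS×MmCCSs grid (8·8=64): MMCCSS=4 MMCCSs=4 MMCcSS=4 MMCcSs=4 MmCCSS=8 MmCCSs=8 MmCcSS=8 MmCcSs=8 mmCCSS=4 mmCCSs=4 mmCcSS=4 mmCcSs=4
mmCCSs hits 4/64; gcd=4; 4÷4/64÷4 = 1/16

P(mmCCSs) = 1/16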